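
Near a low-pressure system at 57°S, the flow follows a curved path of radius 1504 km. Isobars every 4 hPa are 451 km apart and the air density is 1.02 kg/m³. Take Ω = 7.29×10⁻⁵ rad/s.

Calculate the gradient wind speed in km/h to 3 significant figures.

Coriolis parameter at 57°S:
f = 2Ω sin φ = 2 × 7.29×10⁻⁵ × sin 57° = 1.22×10⁻⁴ s⁻¹
Pressure gradient: |∂P/∂n| = 400 Pa / 451000 m = 8.87×10⁻⁴ Pa/m
Geostrophic speed: V_g = |∂P/∂n|/(fρ) = 8.87×10⁻⁴/(1.22×10⁻⁴ × 1.02) = 7.11 m/s
Around a low, centrifugal force acts outward with Coriolis, so pressure-gradient force balances both:
(1/ρ)|∂P/∂n| = fV + V²/R  →  V² + fR·V − fR·V_g = 0
With fR = 1.22×10⁻⁴ × 1504×10³ m = 184 m/s:
V = [−fR + √((fR)² + 4 fR V_g)]/2 = [−184 + √(184² + 4×184×7.11)]/2 = 6.86 m/s
Subgeostrophic (V < V_g = 7.11 m/s), as expected around a low.
Converting: 6.86 m/s × 3.6 = 24.7 km/h

24.7 km/h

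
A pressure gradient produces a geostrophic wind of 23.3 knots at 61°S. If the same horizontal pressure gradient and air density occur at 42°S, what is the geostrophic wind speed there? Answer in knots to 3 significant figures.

With the same pressure gradient and density, V_g ∝ 1/f ∝ 1/sin φ.
V₂ = V₁ · sin φ₁ / sin φ₂ = 23.3 × sin 61° / sin 42°
V₂ = 23.3 × 0.8746/0.6691 = 30.5 knots

30.5 knots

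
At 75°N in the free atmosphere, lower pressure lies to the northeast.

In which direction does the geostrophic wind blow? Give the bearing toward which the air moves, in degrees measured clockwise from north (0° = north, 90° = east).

135°

The pressure-gradient force points toward the northeast (bearing 045°).
Geostrophic balance: in the Northern Hemisphere the Coriolis force deflects motion to the right, so the geostrophic wind blows 90° to the right of the pressure-gradient force (low pressure on the left).
Rotating 045° by 90° clockwise gives 135° — the wind blows toward the southeast.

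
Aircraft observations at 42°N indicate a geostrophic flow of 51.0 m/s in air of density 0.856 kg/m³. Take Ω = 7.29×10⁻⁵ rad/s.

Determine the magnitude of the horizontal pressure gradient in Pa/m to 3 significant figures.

4.26×10⁻³ Pa/m

Coriolis parameter at 42°N:
f = 2Ω sin φ = 2 × 7.29×10⁻⁵ × sin 42° = 9.76×10⁻⁵ s⁻¹
Geostrophic balance rearranged: |∂P/∂n| = f ρ V_g
|∂P/∂n| = 9.76×10⁻⁵ × 0.856 × 51.0 = 4.26×10⁻³ Pa/m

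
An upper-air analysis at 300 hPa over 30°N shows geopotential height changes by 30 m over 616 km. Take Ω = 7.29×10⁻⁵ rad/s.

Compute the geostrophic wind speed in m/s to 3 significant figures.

6.55 m/s

Coriolis parameter at 30°N:
f = 2Ω sin φ = 2 × 7.29×10⁻⁵ × sin 30° = 7.29×10⁻⁵ s⁻¹
Height gradient: |∂Z/∂n| = 30 m / 616000 m = 4.87×10⁻⁵
On a pressure surface, geostrophic balance gives V_g = (g/f)|∂Z/∂n|:
V_g = 9.81 × 4.87×10⁻⁵ / 7.29×10⁻⁵ = 6.55 m/s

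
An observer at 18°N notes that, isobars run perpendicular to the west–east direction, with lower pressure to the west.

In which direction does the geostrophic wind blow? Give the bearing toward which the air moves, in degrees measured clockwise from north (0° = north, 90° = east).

000°

The pressure-gradient force points toward the west (bearing 270°).
Geostrophic balance: in the Northern Hemisphere the Coriolis force deflects motion to the right, so the geostrophic wind blows 90° to the right of the pressure-gradient force (low pressure on the left).
Rotating 270° by 90° clockwise gives 000° — the wind blows toward the north.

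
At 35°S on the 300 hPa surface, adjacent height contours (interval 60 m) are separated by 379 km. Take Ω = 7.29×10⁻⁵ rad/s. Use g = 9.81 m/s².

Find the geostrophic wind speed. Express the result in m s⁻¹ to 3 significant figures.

Coriolis parameter at 35°S:
f = 2Ω sin φ = 2 × 7.29×10⁻⁵ × sin 35° = 8.36×10⁻⁵ s⁻¹
Height gradient: |∂Z/∂n| = 60 m / 379000 m = 1.58×10⁻⁴
On a pressure surface, geostrophic balance gives V_g = (g/f)|∂Z/∂n|:
V_g = 9.81 × 1.58×10⁻⁴ / 8.36×10⁻⁵ = 18.6 m/s

18.6 m s⁻¹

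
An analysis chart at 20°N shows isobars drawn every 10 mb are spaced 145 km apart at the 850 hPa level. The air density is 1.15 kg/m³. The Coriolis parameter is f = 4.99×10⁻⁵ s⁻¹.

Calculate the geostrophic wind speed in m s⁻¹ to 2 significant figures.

120 m s⁻¹

Pressure gradient: |∂P/∂n| = 1000 Pa / 145000 m = 6.90×10⁻³ Pa/m
Geostrophic balance (pressure-gradient force = Coriolis force):
V_g = (1/(fρ)) |∂P/∂n| = 6.90×10⁻³ / (4.99×10⁻⁵ × 1.15) = 120 m/s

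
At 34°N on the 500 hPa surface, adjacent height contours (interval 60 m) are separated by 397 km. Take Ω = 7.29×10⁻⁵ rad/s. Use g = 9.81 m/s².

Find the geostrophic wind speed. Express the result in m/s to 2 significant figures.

Coriolis parameter at 34°N:
f = 2Ω sin φ = 2 × 7.29×10⁻⁵ × sin 34° = 8.15×10⁻⁵ s⁻¹
Height gradient: |∂Z/∂n| = 60 m / 397000 m = 1.51×10⁻⁴
On a pressure surface, geostrophic balance gives V_g = (g/f)|∂Z/∂n|:
V_g = 9.81 × 1.51×10⁻⁴ / 8.15×10⁻⁵ = 18.2 m/s

18 m/s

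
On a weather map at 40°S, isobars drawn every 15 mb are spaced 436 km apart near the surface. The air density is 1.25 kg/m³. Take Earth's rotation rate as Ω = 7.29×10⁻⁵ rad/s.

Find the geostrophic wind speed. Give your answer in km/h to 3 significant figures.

Coriolis parameter at 40°S:
f = 2Ω sin φ = 2 × 7.29×10⁻⁵ × sin 40° = 9.37×10⁻⁵ s⁻¹
Pressure gradient: |∂P/∂n| = 1500 Pa / 436000 m = 3.44×10⁻³ Pa/m
Geostrophic balance (pressure-gradient force = Coriolis force):
V_g = (1/(fρ)) |∂P/∂n| = 3.44×10⁻³ / (9.37×10⁻⁵ × 1.25) = 29.4 m/s
Converting: 29.4 m/s × 3.6 = 106 km/h

106 km/h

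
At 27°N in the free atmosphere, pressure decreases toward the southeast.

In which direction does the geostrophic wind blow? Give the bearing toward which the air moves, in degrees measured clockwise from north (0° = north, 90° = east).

225°

The pressure-gradient force points toward the southeast (bearing 135°).
Geostrophic balance: in the Northern Hemisphere the Coriolis force deflects motion to the right, so the geostrophic wind blows 90° to the right of the pressure-gradient force (low pressure on the left).
Rotating 135° by 90° clockwise gives 225° — the wind blows toward the southwest.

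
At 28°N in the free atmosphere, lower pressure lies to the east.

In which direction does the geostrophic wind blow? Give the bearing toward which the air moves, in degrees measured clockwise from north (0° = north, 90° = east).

180°

The pressure-gradient force points toward the east (bearing 090°).
Geostrophic balance: in the Northern Hemisphere the Coriolis force deflects motion to the right, so the geostrophic wind blows 90° to the right of the pressure-gradient force (low pressure on the left).
Rotating 090° by 90° clockwise gives 180° — the wind blows toward the south.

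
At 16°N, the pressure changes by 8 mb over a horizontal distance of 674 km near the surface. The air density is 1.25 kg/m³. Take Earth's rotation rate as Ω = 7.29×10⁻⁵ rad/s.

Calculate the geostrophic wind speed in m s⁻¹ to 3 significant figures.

23.6 m s⁻¹

Coriolis parameter at 16°N:
f = 2Ω sin φ = 2 × 7.29×10⁻⁵ × sin 16° = 4.02×10⁻⁵ s⁻¹
Pressure gradient: |∂P/∂n| = 800 Pa / 674000 m = 1.19×10⁻³ Pa/m
Geostrophic balance (pressure-gradient force = Coriolis force):
V_g = (1/(fρ)) |∂P/∂n| = 1.19×10⁻³ / (4.02×10⁻⁵ × 1.25) = 23.6 m/s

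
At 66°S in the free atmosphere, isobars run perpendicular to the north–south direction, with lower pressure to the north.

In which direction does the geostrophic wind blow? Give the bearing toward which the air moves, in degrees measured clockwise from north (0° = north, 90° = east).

The pressure-gradient force points toward the north (bearing 000°).
Geostrophic balance: in the Southern Hemisphere the Coriolis force deflects motion to the left, so the geostrophic wind blows 90° to the left of the pressure-gradient force (low pressure on the right).
Rotating 000° by 90° counterclockwise gives 270° — the wind blows toward the west.

270°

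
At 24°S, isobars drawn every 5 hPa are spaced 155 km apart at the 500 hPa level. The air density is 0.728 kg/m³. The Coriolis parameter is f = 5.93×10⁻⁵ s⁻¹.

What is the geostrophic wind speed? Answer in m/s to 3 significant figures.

74.7 m/s

Pressure gradient: |∂P/∂n| = 500 Pa / 155000 m = 3.23×10⁻³ Pa/m
Geostrophic balance (pressure-gradient force = Coriolis force):
V_g = (1/(fρ)) |∂P/∂n| = 3.23×10⁻³ / (5.93×10⁻⁵ × 0.728) = 74.7 m/s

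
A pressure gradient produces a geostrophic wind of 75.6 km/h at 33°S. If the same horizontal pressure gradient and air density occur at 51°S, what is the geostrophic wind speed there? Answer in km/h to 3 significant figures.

With the same pressure gradient and density, V_g ∝ 1/f ∝ 1/sin φ.
V₂ = V₁ · sin φ₁ / sin φ₂ = 75.6 × sin 33° / sin 51°
V₂ = 75.6 × 0.5446/0.7771 = 53.0 km/h

53.0 km/h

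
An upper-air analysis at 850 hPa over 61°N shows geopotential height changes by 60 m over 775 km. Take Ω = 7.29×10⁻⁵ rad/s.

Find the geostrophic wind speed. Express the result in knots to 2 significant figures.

Coriolis parameter at 61°N:
f = 2Ω sin φ = 2 × 7.29×10⁻⁵ × sin 61° = 1.28×10⁻⁴ s⁻¹
Height gradient: |∂Z/∂n| = 60 m / 775000 m = 7.74×10⁻⁵
On a pressure surface, geostrophic balance gives V_g = (g/f)|∂Z/∂n|:
V_g = 9.81 × 7.74×10⁻⁵ / 1.28×10⁻⁴ = 5.96 m/s
Converting: 5.96 m/s × 1.944 = 12 knots

12 knots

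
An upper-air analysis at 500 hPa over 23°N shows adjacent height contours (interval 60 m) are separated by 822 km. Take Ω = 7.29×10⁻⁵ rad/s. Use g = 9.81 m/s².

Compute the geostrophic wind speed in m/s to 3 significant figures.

Coriolis parameter at 23°N:
f = 2Ω sin φ = 2 × 7.29×10⁻⁵ × sin 23° = 5.70×10⁻⁵ s⁻¹
Height gradient: |∂Z/∂n| = 60 m / 822000 m = 7.30×10⁻⁵
On a pressure surface, geostrophic balance gives V_g = (g/f)|∂Z/∂n|:
V_g = 9.81 × 7.30×10⁻⁵ / 5.70×10⁻⁵ = 12.6 m/s

12.6 m/s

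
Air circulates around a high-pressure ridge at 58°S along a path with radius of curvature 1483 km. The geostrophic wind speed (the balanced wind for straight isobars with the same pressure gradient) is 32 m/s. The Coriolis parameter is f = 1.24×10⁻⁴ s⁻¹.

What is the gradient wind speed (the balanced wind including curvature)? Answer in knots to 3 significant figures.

Around a high, pressure-gradient force acts outward with centrifugal, so Coriolis balances both:
fV = (1/ρ)|∂P/∂n| + V²/R  →  V² − fR·V + fR·V_g = 0
With fR = 1.24×10⁻⁴ × 1483×10³ m = 184 m/s:
V = [fR − √((fR)² − 4 fR V_g)]/2 = [184 − √(184² − 4×184×32)]/2 = 41.3 m/s
Supergeostrophic (V > V_g = 32 m/s), as expected around a high.
Converting: 41.3 m/s × 1.944 = 80.2 knots

80.2 knots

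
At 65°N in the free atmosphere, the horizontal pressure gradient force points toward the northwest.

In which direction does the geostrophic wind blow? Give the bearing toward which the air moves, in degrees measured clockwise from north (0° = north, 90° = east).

The pressure-gradient force points toward the northwest (bearing 315°).
Geostrophic balance: in the Northern Hemisphere the Coriolis force deflects motion to the right, so the geostrophic wind blows 90° to the right of the pressure-gradient force (low pressure on the left).
Rotating 315° by 90° clockwise gives 045° — the wind blows toward the northeast.

045°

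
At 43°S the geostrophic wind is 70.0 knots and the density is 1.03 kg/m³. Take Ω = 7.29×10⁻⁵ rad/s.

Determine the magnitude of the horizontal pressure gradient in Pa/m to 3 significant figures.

Coriolis parameter at 43°S:
f = 2Ω sin φ = 2 × 7.29×10⁻⁵ × sin 43° = 9.94×10⁻⁵ s⁻¹
Wind speed in SI: 70.0 knots = 36.0 m/s
Geostrophic balance rearranged: |∂P/∂n| = f ρ V_g
|∂P/∂n| = 9.94×10⁻⁵ × 1.03 × 36.0 = 3.69×10⁻³ Pa/m

3.69×10⁻³ Pa/m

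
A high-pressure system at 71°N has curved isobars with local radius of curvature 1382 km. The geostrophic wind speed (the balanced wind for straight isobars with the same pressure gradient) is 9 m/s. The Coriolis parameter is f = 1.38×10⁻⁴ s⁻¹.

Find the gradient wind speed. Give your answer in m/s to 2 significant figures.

Around a high, pressure-gradient force acts outward with centrifugal, so Coriolis balances both:
fV = (1/ρ)|∂P/∂n| + V²/R  →  V² − fR·V + fR·V_g = 0
With fR = 1.38×10⁻⁴ × 1382×10³ m = 191 m/s:
V = [fR − √((fR)² − 4 fR V_g)]/2 = [191 − √(191² − 4×191×9)]/2 = 9.47 m/s
Supergeostrophic (V > V_g = 9 m/s), as expected around a high.

9.5 m/s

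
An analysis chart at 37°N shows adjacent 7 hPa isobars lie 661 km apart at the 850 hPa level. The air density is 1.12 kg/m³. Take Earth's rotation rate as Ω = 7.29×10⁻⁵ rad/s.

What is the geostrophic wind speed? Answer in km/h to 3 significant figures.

38.8 km/h

Coriolis parameter at 37°N:
f = 2Ω sin φ = 2 × 7.29×10⁻⁵ × sin 37° = 8.77×10⁻⁵ s⁻¹
Pressure gradient: |∂P/∂n| = 700 Pa / 661000 m = 1.06×10⁻³ Pa/m
Geostrophic balance (pressure-gradient force = Coriolis force):
V_g = (1/(fρ)) |∂P/∂n| = 1.06×10⁻³ / (8.77×10⁻⁵ × 1.12) = 10.8 m/s
Converting: 10.8 m/s × 3.6 = 38.8 km/h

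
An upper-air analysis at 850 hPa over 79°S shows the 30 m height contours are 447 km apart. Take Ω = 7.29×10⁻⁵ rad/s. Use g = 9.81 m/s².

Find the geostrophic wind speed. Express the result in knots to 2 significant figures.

8.9 knots

Coriolis parameter at 79°S:
f = 2Ω sin φ = 2 × 7.29×10⁻⁵ × sin 79° = 1.43×10⁻⁴ s⁻¹
Height gradient: |∂Z/∂n| = 30 m / 447000 m = 6.71×10⁻⁵
On a pressure surface, geostrophic balance gives V_g = (g/f)|∂Z/∂n|:
V_g = 9.81 × 6.71×10⁻⁵ / 1.43×10⁻⁴ = 4.60 m/s
Converting: 4.60 m/s × 1.944 = 8.9 knots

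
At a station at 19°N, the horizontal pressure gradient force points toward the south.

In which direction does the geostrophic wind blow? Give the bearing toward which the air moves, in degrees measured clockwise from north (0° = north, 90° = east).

The pressure-gradient force points toward the south (bearing 180°).
Geostrophic balance: in the Northern Hemisphere the Coriolis force deflects motion to the right, so the geostrophic wind blows 90° to the right of the pressure-gradient force (low pressure on the left).
Rotating 180° by 90° clockwise gives 270° — the wind blows toward the west.

270°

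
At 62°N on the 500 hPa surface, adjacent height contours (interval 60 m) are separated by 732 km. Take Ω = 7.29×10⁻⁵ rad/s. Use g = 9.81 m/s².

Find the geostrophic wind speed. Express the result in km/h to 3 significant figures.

Coriolis parameter at 62°N:
f = 2Ω sin φ = 2 × 7.29×10⁻⁵ × sin 62° = 1.29×10⁻⁴ s⁻¹
Height gradient: |∂Z/∂n| = 60 m / 732000 m = 8.20×10⁻⁵
On a pressure surface, geostrophic balance gives V_g = (g/f)|∂Z/∂n|:
V_g = 9.81 × 8.20×10⁻⁵ / 1.29×10⁻⁴ = 6.25 m/s
Converting: 6.25 m/s × 3.6 = 22.5 km/h

22.5 km/h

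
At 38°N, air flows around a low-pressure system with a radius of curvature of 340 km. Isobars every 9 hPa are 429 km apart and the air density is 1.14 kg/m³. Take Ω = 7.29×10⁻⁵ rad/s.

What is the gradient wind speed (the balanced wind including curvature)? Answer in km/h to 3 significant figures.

Coriolis parameter at 38°N:
f = 2Ω sin φ = 2 × 7.29×10⁻⁵ × sin 38° = 8.98×10⁻⁵ s⁻¹
Pressure gradient: |∂P/∂n| = 900 Pa / 429000 m = 2.10×10⁻³ Pa/m
Geostrophic speed: V_g = |∂P/∂n|/(fρ) = 2.10×10⁻³/(8.98×10⁻⁵ × 1.14) = 20.5 m/s
Around a low, centrifugal force acts outward with Coriolis, so pressure-gradient force balances both:
(1/ρ)|∂P/∂n| = fV + V²/R  →  V² + fR·V − fR·V_g = 0
With fR = 8.98×10⁻⁵ × 340×10³ m = 30.5 m/s:
V = [−fR + √((fR)² + 4 fR V_g)]/2 = [−30.5 + √(30.5² + 4×30.5×20.5)]/2 = 14 m/s
Subgeostrophic (V < V_g = 20.5 m/s), as expected around a low.
Converting: 14 m/s × 3.6 = 50.5 km/h

50.5 km/h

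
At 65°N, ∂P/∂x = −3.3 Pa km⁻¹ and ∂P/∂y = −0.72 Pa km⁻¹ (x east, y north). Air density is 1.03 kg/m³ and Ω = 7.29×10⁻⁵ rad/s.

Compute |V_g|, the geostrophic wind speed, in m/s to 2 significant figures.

Coriolis parameter at 65°N:
f = 2Ω sin φ = 2 × 7.29×10⁻⁵ × sin 65° = 1.32×10⁻⁴ s⁻¹
Component geostrophic relations (x east, y north):
u_g = −(1/(fρ)) ∂P/∂y,  v_g = (1/(fρ)) ∂P/∂x
u_g = −(−0.72×10⁻³)/(1.32×10⁻⁴ × 1.03) = 5.29 m/s;  v_g = (−3.3×10⁻³)/(1.32×10⁻⁴ × 1.03) = −24.2 m/s
|V_g| = √(u_g² + v_g²) = 24.8 m/s

25 m/s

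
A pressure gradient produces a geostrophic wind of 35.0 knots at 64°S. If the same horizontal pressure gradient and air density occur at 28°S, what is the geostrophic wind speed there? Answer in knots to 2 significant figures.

With the same pressure gradient and density, V_g ∝ 1/f ∝ 1/sin φ.
V₂ = V₁ · sin φ₁ / sin φ₂ = 35.0 × sin 64° / sin 28°
V₂ = 35.0 × 0.8988/0.4695 = 67 knots

67 knots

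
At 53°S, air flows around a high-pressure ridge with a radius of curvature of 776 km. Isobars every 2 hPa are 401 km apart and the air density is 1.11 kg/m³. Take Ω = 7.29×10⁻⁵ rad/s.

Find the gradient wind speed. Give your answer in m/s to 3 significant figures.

4.04 m/s

Coriolis parameter at 53°S:
f = 2Ω sin φ = 2 × 7.29×10⁻⁵ × sin 53° = 1.16×10⁻⁴ s⁻¹
Pressure gradient: |∂P/∂n| = 200 Pa / 401000 m = 4.99×10⁻⁴ Pa/m
Geostrophic speed: V_g = |∂P/∂n|/(fρ) = 4.99×10⁻⁴/(1.16×10⁻⁴ × 1.11) = 3.86 m/s
Around a high, pressure-gradient force acts outward with centrifugal, so Coriolis balances both:
fV = (1/ρ)|∂P/∂n| + V²/R  →  V² − fR·V + fR·V_g = 0
With fR = 1.16×10⁻⁴ × 776×10³ m = 90.4 m/s:
V = [fR − √((fR)² − 4 fR V_g)]/2 = [90.4 − √(90.4² − 4×90.4×3.86)]/2 = 4.04 m/s
Supergeostrophic (V > V_g = 3.86 m/s), as expected around a high.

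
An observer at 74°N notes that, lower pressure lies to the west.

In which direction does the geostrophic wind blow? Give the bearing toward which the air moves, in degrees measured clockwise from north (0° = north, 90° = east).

The pressure-gradient force points toward the west (bearing 270°).
Geostrophic balance: in the Northern Hemisphere the Coriolis force deflects motion to the right, so the geostrophic wind blows 90° to the right of the pressure-gradient force (low pressure on the left).
Rotating 270° by 90° clockwise gives 000° — the wind blows toward the north.

000°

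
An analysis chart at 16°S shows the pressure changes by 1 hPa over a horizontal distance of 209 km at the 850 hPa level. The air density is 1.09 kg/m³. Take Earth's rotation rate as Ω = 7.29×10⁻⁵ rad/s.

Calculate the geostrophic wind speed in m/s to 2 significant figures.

11 m/s

Coriolis parameter at 16°S:
f = 2Ω sin φ = 2 × 7.29×10⁻⁵ × sin 16° = 4.02×10⁻⁵ s⁻¹
Pressure gradient: |∂P/∂n| = 100 Pa / 209000 m = 4.78×10⁻⁴ Pa/m
Geostrophic balance (pressure-gradient force = Coriolis force):
V_g = (1/(fρ)) |∂P/∂n| = 4.78×10⁻⁴ / (4.02×10⁻⁵ × 1.09) = 10.9 m/s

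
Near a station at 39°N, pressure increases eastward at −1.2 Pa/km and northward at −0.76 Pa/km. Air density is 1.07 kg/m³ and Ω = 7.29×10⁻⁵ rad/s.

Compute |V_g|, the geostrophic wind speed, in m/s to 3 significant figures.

Coriolis parameter at 39°N:
f = 2Ω sin φ = 2 × 7.29×10⁻⁵ × sin 39° = 9.18×10⁻⁵ s⁻¹
Component geostrophic relations (x east, y north):
u_g = −(1/(fρ)) ∂P/∂y,  v_g = (1/(fρ)) ∂P/∂x
u_g = −(−0.76×10⁻³)/(9.18×10⁻⁵ × 1.07) = 7.74 m/s;  v_g = (−1.2×10⁻³)/(9.18×10⁻⁵ × 1.07) = −12.2 m/s
|V_g| = √(u_g² + v_g²) = 14.5 m/s

14.5 m/s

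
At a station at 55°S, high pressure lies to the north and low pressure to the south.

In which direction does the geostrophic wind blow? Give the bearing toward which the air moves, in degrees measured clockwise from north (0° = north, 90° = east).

090°

The pressure-gradient force points toward the south (bearing 180°).
Geostrophic balance: in the Southern Hemisphere the Coriolis force deflects motion to the left, so the geostrophic wind blows 90° to the left of the pressure-gradient force (low pressure on the right).
Rotating 180° by 90° counterclockwise gives 090° — the wind blows toward the east.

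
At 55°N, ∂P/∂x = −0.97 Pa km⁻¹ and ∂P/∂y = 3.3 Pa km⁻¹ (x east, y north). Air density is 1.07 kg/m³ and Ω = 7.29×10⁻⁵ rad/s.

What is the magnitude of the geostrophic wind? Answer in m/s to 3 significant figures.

26.9 m/s

Coriolis parameter at 55°N:
f = 2Ω sin φ = 2 × 7.29×10⁻⁵ × sin 55° = 1.19×10⁻⁴ s⁻¹
Component geostrophic relations (x east, y north):
u_g = −(1/(fρ)) ∂P/∂y,  v_g = (1/(fρ)) ∂P/∂x
u_g = −(3.3×10⁻³)/(1.19×10⁻⁴ × 1.07) = −25.8 m/s;  v_g = (−0.97×10⁻³)/(1.19×10⁻⁴ × 1.07) = −7.59 m/s
|V_g| = √(u_g² + v_g²) = 26.9 m/s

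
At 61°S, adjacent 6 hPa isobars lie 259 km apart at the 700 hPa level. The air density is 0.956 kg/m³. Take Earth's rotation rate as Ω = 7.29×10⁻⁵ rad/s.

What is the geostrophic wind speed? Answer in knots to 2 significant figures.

Coriolis parameter at 61°S:
f = 2Ω sin φ = 2 × 7.29×10⁻⁵ × sin 61° = 1.28×10⁻⁴ s⁻¹
Pressure gradient: |∂P/∂n| = 600 Pa / 259000 m = 2.32×10⁻³ Pa/m
Geostrophic balance (pressure-gradient force = Coriolis force):
V_g = (1/(fρ)) |∂P/∂n| = 2.32×10⁻³ / (1.28×10⁻⁴ × 0.956) = 19.0 m/s
Converting: 19.0 m/s × 1.944 = 37 knots

37 knots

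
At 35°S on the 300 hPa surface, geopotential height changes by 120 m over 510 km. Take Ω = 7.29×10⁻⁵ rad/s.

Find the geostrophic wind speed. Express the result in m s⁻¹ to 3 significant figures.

27.6 m s⁻¹

Coriolis parameter at 35°S:
f = 2Ω sin φ = 2 × 7.29×10⁻⁵ × sin 35° = 8.36×10⁻⁵ s⁻¹
Height gradient: |∂Z/∂n| = 120 m / 510000 m = 2.35×10⁻⁴
On a pressure surface, geostrophic balance gives V_g = (g/f)|∂Z/∂n|:
V_g = 9.81 × 2.35×10⁻⁴ / 8.36×10⁻⁵ = 27.6 m/s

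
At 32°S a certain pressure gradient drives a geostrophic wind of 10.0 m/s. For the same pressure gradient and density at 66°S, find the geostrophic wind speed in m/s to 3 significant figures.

5.80 m/s

With the same pressure gradient and density, V_g ∝ 1/f ∝ 1/sin φ.
V₂ = V₁ · sin φ₁ / sin φ₂ = 10.0 × sin 32° / sin 66°
V₂ = 10.0 × 0.5299/0.9135 = 5.80 m/s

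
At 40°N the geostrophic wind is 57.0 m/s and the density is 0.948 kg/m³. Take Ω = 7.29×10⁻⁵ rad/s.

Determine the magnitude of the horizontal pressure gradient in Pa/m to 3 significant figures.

Coriolis parameter at 40°N:
f = 2Ω sin φ = 2 × 7.29×10⁻⁵ × sin 40° = 9.37×10⁻⁵ s⁻¹
Geostrophic balance rearranged: |∂P/∂n| = f ρ V_g
|∂P/∂n| = 9.37×10⁻⁵ × 0.948 × 57.0 = 5.06×10⁻³ Pa/m

5.06×10⁻³ Pa/m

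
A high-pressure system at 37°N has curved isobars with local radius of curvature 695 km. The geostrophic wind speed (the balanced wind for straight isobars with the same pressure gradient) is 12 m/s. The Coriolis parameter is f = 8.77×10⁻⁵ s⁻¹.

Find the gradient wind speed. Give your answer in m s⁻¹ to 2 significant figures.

16 m s⁻¹

Around a high, pressure-gradient force acts outward with centrifugal, so Coriolis balances both:
fV = (1/ρ)|∂P/∂n| + V²/R  →  V² − fR·V + fR·V_g = 0
With fR = 8.77×10⁻⁵ × 695×10³ m = 61.0 m/s:
V = [fR − √((fR)² − 4 fR V_g)]/2 = [61.0 − √(61.0² − 4×61.0×12)]/2 = 16.4 m/s
Supergeostrophic (V > V_g = 12 m/s), as expected around a high.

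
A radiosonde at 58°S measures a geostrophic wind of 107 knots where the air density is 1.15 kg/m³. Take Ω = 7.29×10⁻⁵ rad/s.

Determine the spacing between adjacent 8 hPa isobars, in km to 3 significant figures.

Coriolis parameter at 58°S:
f = 2Ω sin φ = 2 × 7.29×10⁻⁵ × sin 58° = 1.24×10⁻⁴ s⁻¹
Wind speed in SI: 107 knots = 55.0 m/s
Geostrophic balance rearranged: |∂P/∂n| = f ρ V_g
|∂P/∂n| = 1.24×10⁻⁴ × 1.15 × 55.0 = 7.83×10⁻³ Pa/m
Isobar spacing: Δn = ΔP/|∂P/∂n| = 800 Pa / 7.83×10⁻³ Pa/m = 102210 m ≈ 102 km

102 km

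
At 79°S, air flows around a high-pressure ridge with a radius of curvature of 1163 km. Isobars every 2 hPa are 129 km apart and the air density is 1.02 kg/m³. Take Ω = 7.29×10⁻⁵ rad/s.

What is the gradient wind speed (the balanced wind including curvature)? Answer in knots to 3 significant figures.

22.2 knots

Coriolis parameter at 79°S:
f = 2Ω sin φ = 2 × 7.29×10⁻⁵ × sin 79° = 1.43×10⁻⁴ s⁻¹
Pressure gradient: |∂P/∂n| = 200 Pa / 129000 m = 1.55×10⁻³ Pa/m
Geostrophic speed: V_g = |∂P/∂n|/(fρ) = 1.55×10⁻³/(1.43×10⁻⁴ × 1.02) = 10.6 m/s
Around a high, pressure-gradient force acts outward with centrifugal, so Coriolis balances both:
fV = (1/ρ)|∂P/∂n| + V²/R  →  V² − fR·V + fR·V_g = 0
With fR = 1.43×10⁻⁴ × 1163×10³ m = 166 m/s:
V = [fR − √((fR)² − 4 fR V_g)]/2 = [166 − √(166² − 4×166×10.6)]/2 = 11.4 m/s
Supergeostrophic (V > V_g = 10.6 m/s), as expected around a high.
Converting: 11.4 m/s × 1.944 = 22.2 knots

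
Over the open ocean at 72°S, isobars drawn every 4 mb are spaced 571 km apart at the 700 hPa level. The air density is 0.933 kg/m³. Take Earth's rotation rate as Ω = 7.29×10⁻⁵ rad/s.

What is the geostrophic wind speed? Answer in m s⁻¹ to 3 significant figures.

5.41 m s⁻¹

Coriolis parameter at 72°S:
f = 2Ω sin φ = 2 × 7.29×10⁻⁵ × sin 72° = 1.39×10⁻⁴ s⁻¹
Pressure gradient: |∂P/∂n| = 400 Pa / 571000 m = 7.01×10⁻⁴ Pa/m
Geostrophic balance (pressure-gradient force = Coriolis force):
V_g = (1/(fρ)) |∂P/∂n| = 7.01×10⁻⁴ / (1.39×10⁻⁴ × 0.933) = 5.41 m/s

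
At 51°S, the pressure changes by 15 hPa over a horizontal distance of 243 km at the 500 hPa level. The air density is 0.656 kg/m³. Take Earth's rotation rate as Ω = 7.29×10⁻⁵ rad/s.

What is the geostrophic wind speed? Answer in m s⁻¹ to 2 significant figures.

83 m s⁻¹

Coriolis parameter at 51°S:
f = 2Ω sin φ = 2 × 7.29×10⁻⁵ × sin 51° = 1.13×10⁻⁴ s⁻¹
Pressure gradient: |∂P/∂n| = 1500 Pa / 243000 m = 6.17×10⁻³ Pa/m
Geostrophic balance (pressure-gradient force = Coriolis force):
V_g = (1/(fρ)) |∂P/∂n| = 6.17×10⁻³ / (1.13×10⁻⁴ × 0.656) = 83.0 m/s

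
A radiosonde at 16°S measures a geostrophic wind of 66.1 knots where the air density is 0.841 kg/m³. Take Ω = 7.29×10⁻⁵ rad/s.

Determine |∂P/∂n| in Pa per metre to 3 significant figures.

Coriolis parameter at 16°S:
f = 2Ω sin φ = 2 × 7.29×10⁻⁵ × sin 16° = 4.02×10⁻⁵ s⁻¹
Wind speed in SI: 66.1 knots = 34.0 m/s
Geostrophic balance rearranged: |∂P/∂n| = f ρ V_g
|∂P/∂n| = 4.02×10⁻⁵ × 0.841 × 34.0 = 1.15×10⁻³ Pa/m

1.15×10⁻³ Pa/m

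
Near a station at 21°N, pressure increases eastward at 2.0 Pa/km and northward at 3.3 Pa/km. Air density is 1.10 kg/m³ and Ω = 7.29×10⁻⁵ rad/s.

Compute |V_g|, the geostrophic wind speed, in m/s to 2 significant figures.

67 m/s

Coriolis parameter at 21°N:
f = 2Ω sin φ = 2 × 7.29×10⁻⁵ × sin 21° = 5.23×10⁻⁵ s⁻¹
Component geostrophic relations (x east, y north):
u_g = −(1/(fρ)) ∂P/∂y,  v_g = (1/(fρ)) ∂P/∂x
u_g = −(3.3×10⁻³)/(5.23×10⁻⁵ × 1.10) = −57.4 m/s;  v_g = (2.0×10⁻³)/(5.23×10⁻⁵ × 1.10) = 34.8 m/s
|V_g| = √(u_g² + v_g²) = 67.1 m/s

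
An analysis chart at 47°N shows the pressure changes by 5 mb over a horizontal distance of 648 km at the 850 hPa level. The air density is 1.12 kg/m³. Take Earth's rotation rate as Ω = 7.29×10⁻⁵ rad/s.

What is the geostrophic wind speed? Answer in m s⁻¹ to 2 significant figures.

6.5 m s⁻¹

Coriolis parameter at 47°N:
f = 2Ω sin φ = 2 × 7.29×10⁻⁵ × sin 47° = 1.07×10⁻⁴ s⁻¹
Pressure gradient: |∂P/∂n| = 500 Pa / 648000 m = 7.72×10⁻⁴ Pa/m
Geostrophic balance (pressure-gradient force = Coriolis force):
V_g = (1/(fρ)) |∂P/∂n| = 7.72×10⁻⁴ / (1.07×10⁻⁴ × 1.12) = 6.46 m/s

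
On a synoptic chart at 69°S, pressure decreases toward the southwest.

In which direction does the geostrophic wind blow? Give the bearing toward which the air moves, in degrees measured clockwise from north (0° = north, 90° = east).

The pressure-gradient force points toward the southwest (bearing 225°).
Geostrophic balance: in the Southern Hemisphere the Coriolis force deflects motion to the left, so the geostrophic wind blows 90° to the left of the pressure-gradient force (low pressure on the right).
Rotating 225° by 90° counterclockwise gives 135° — the wind blows toward the southeast.

135°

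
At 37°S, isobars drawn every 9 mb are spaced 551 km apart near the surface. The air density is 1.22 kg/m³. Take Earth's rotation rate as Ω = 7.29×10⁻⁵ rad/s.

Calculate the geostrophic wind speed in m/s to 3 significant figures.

Coriolis parameter at 37°S:
f = 2Ω sin φ = 2 × 7.29×10⁻⁵ × sin 37° = 8.77×10⁻⁵ s⁻¹
Pressure gradient: |∂P/∂n| = 900 Pa / 551000 m = 1.63×10⁻³ Pa/m
Geostrophic balance (pressure-gradient force = Coriolis force):
V_g = (1/(fρ)) |∂P/∂n| = 1.63×10⁻³ / (8.77×10⁻⁵ × 1.22) = 15.3 m/s

15.3 m/s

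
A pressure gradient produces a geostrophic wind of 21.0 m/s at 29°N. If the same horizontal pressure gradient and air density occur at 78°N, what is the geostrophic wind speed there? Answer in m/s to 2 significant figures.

10 m/s

With the same pressure gradient and density, V_g ∝ 1/f ∝ 1/sin φ.
V₂ = V₁ · sin φ₁ / sin φ₂ = 21.0 × sin 29° / sin 78°
V₂ = 21.0 × 0.4848/0.9781 = 10 m/s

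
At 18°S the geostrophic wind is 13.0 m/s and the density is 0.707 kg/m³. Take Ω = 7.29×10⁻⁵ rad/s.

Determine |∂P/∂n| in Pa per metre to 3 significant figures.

Coriolis parameter at 18°S:
f = 2Ω sin φ = 2 × 7.29×10⁻⁵ × sin 18° = 4.51×10⁻⁵ s⁻¹
Geostrophic balance rearranged: |∂P/∂n| = f ρ V_g
|∂P/∂n| = 4.51×10⁻⁵ × 0.707 × 13.0 = 4.14×10⁻⁴ Pa/m

4.14×10⁻⁴ Pa/m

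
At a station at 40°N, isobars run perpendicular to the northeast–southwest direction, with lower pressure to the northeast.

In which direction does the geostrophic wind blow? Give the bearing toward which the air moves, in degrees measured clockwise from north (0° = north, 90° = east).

The pressure-gradient force points toward the northeast (bearing 045°).
Geostrophic balance: in the Northern Hemisphere the Coriolis force deflects motion to the right, so the geostrophic wind blows 90° to the right of the pressure-gradient force (low pressure on the left).
Rotating 045° by 90° clockwise gives 135° — the wind blows toward the southeast.

135°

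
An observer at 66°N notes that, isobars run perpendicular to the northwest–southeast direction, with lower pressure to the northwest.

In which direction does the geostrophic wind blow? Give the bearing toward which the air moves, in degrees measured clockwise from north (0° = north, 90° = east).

045°

The pressure-gradient force points toward the northwest (bearing 315°).
Geostrophic balance: in the Northern Hemisphere the Coriolis force deflects motion to the right, so the geostrophic wind blows 90° to the right of the pressure-gradient force (low pressure on the left).
Rotating 315° by 90° clockwise gives 045° — the wind blows toward the northeast.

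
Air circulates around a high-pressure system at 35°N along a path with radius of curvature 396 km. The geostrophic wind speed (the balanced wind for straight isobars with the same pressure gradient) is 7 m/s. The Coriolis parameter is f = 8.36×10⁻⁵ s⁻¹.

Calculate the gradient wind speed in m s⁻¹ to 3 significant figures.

Around a high, pressure-gradient force acts outward with centrifugal, so Coriolis balances both:
fV = (1/ρ)|∂P/∂n| + V²/R  →  V² − fR·V + fR·V_g = 0
With fR = 8.36×10⁻⁵ × 396×10³ m = 33.1 m/s:
V = [fR − √((fR)² − 4 fR V_g)]/2 = [33.1 − √(33.1² − 4×33.1×7)]/2 = 10.1 m/s
Supergeostrophic (V > V_g = 7 m/s), as expected around a high.

10.1 m s⁻¹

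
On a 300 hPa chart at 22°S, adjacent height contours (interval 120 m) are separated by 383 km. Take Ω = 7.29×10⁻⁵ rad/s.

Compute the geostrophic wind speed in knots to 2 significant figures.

Coriolis parameter at 22°S:
f = 2Ω sin φ = 2 × 7.29×10⁻⁵ × sin 22° = 5.46×10⁻⁵ s⁻¹
Height gradient: |∂Z/∂n| = 120 m / 383000 m = 3.13×10⁻⁴
On a pressure surface, geostrophic balance gives V_g = (g/f)|∂Z/∂n|:
V_g = 9.81 × 3.13×10⁻⁴ / 5.46×10⁻⁵ = 56.3 m/s
Converting: 56.3 m/s × 1.944 = 110 knots

110 knots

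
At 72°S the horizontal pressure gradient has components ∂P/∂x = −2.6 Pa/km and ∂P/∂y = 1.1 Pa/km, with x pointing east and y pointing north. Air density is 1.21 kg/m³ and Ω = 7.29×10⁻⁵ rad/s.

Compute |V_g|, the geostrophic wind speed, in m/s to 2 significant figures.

17 m/s

Coriolis parameter at 72°S:
f = 2Ω sin φ = 2 × 7.29×10⁻⁵ × sin 72° = 1.39×10⁻⁴ s⁻¹
In the Southern Hemisphere f is negative: f = −1.39×10⁻⁴ s⁻¹.
Component geostrophic relations (x east, y north):
u_g = −(1/(fρ)) ∂P/∂y,  v_g = (1/(fρ)) ∂P/∂x
u_g = −(1.1×10⁻³)/(−1.39×10⁻⁴ × 1.21) = 6.56 m/s;  v_g = (−2.6×10⁻³)/(−1.39×10⁻⁴ × 1.21) = 15.5 m/s
|V_g| = √(u_g² + v_g²) = 16.8 m/s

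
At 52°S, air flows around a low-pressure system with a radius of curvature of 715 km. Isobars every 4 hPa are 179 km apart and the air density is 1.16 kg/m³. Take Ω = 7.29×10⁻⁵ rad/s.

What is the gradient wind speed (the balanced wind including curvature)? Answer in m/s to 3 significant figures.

14.3 m/s

Coriolis parameter at 52°S:
f = 2Ω sin φ = 2 × 7.29×10⁻⁵ × sin 52° = 1.15×10⁻⁴ s⁻¹
Pressure gradient: |∂P/∂n| = 400 Pa / 179000 m = 2.23×10⁻³ Pa/m
Geostrophic speed: V_g = |∂P/∂n|/(fρ) = 2.23×10⁻³/(1.15×10⁻⁴ × 1.16) = 16.8 m/s
Around a low, centrifugal force acts outward with Coriolis, so pressure-gradient force balances both:
(1/ρ)|∂P/∂n| = fV + V²/R  →  V² + fR·V − fR·V_g = 0
With fR = 1.15×10⁻⁴ × 715×10³ m = 82.1 m/s:
V = [−fR + √((fR)² + 4 fR V_g)]/2 = [−82.1 + √(82.1² + 4×82.1×16.8)]/2 = 14.3 m/s
Subgeostrophic (V < V_g = 16.8 m/s), as expected around a low.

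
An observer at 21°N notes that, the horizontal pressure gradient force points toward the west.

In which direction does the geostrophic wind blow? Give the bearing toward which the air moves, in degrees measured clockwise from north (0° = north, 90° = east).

The pressure-gradient force points toward the west (bearing 270°).
Geostrophic balance: in the Northern Hemisphere the Coriolis force deflects motion to the right, so the geostrophic wind blows 90° to the right of the pressure-gradient force (low pressure on the left).
Rotating 270° by 90° clockwise gives 000° — the wind blows toward the north.

000°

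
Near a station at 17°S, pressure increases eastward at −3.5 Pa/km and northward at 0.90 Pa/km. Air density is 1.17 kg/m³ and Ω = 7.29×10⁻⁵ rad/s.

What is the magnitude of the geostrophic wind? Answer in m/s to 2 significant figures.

72 m/s

Coriolis parameter at 17°S:
f = 2Ω sin φ = 2 × 7.29×10⁻⁵ × sin 17° = 4.26×10⁻⁵ s⁻¹
In the Southern Hemisphere f is negative: f = −4.26×10⁻⁵ s⁻¹.
Component geostrophic relations (x east, y north):
u_g = −(1/(fρ)) ∂P/∂y,  v_g = (1/(fρ)) ∂P/∂x
u_g = −(0.90×10⁻³)/(−4.26×10⁻⁵ × 1.17) = 18.0 m/s;  v_g = (−3.5×10⁻³)/(−4.26×10⁻⁵ × 1.17) = 70.2 m/s
|V_g| = √(u_g² + v_g²) = 72.5 m/s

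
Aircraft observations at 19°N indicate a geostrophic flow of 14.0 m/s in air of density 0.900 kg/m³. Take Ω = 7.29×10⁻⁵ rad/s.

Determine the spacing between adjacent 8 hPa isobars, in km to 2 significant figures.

Coriolis parameter at 19°N:
f = 2Ω sin φ = 2 × 7.29×10⁻⁵ × sin 19° = 4.75×10⁻⁵ s⁻¹
Geostrophic balance rearranged: |∂P/∂n| = f ρ V_g
|∂P/∂n| = 4.75×10⁻⁵ × 0.900 × 14.0 = 5.98×10⁻⁴ Pa/m
Isobar spacing: Δn = ΔP/|∂P/∂n| = 800 Pa / 5.98×10⁻⁴ Pa/m = 1337581 m ≈ 1300 km

1300 km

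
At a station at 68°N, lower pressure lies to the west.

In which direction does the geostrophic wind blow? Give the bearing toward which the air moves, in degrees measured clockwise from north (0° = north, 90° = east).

The pressure-gradient force points toward the west (bearing 270°).
Geostrophic balance: in the Northern Hemisphere the Coriolis force deflects motion to the right, so the geostrophic wind blows 90° to the right of the pressure-gradient force (low pressure on the left).
Rotating 270° by 90° clockwise gives 000° — the wind blows toward the north.

000°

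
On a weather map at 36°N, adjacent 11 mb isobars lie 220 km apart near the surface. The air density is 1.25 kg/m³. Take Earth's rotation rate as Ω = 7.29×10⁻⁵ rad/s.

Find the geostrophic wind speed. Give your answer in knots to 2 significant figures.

Coriolis parameter at 36°N:
f = 2Ω sin φ = 2 × 7.29×10⁻⁵ × sin 36° = 8.57×10⁻⁵ s⁻¹
Pressure gradient: |∂P/∂n| = 1100 Pa / 220000 m = 5.00×10⁻³ Pa/m
Geostrophic balance (pressure-gradient force = Coriolis force):
V_g = (1/(fρ)) |∂P/∂n| = 5.00×10⁻³ / (8.57×10⁻⁵ × 1.25) = 46.7 m/s
Converting: 46.7 m/s × 1.944 = 91 knots

91 knots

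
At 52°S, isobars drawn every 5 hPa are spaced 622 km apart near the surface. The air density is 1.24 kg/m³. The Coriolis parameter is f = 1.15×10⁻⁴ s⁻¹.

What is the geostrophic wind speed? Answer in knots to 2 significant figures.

Pressure gradient: |∂P/∂n| = 500 Pa / 622000 m = 8.04×10⁻⁴ Pa/m
Geostrophic balance (pressure-gradient force = Coriolis force):
V_g = (1/(fρ)) |∂P/∂n| = 8.04×10⁻⁴ / (1.15×10⁻⁴ × 1.24) = 5.64 m/s
Converting: 5.64 m/s × 1.944 = 11 knots

11 knots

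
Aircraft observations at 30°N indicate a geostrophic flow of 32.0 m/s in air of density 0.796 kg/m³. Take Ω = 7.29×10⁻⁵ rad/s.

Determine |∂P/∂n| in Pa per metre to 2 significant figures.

Coriolis parameter at 30°N:
f = 2Ω sin φ = 2 × 7.29×10⁻⁵ × sin 30° = 7.29×10⁻⁵ s⁻¹
Geostrophic balance rearranged: |∂P/∂n| = f ρ V_g
|∂P/∂n| = 7.29×10⁻⁵ × 0.796 × 32.0 = 1.86×10⁻³ Pa/m

1.9×10⁻³ Pa/m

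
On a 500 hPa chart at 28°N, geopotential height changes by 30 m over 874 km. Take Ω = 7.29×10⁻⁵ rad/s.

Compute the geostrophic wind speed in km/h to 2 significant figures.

Coriolis parameter at 28°N:
f = 2Ω sin φ = 2 × 7.29×10⁻⁵ × sin 28° = 6.84×10⁻⁵ s⁻¹
Height gradient: |∂Z/∂n| = 30 m / 874000 m = 3.43×10⁻⁵
On a pressure surface, geostrophic balance gives V_g = (g/f)|∂Z/∂n|:
V_g = 9.81 × 3.43×10⁻⁵ / 6.84×10⁻⁵ = 4.92 m/s
Converting: 4.92 m/s × 3.6 = 18 km/h

18 km/h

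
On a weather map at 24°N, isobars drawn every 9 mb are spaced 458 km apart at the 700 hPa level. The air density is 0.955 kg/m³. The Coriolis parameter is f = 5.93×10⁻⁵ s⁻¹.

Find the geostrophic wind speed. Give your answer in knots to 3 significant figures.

67.4 knots

Pressure gradient: |∂P/∂n| = 900 Pa / 458000 m = 1.97×10⁻³ Pa/m
Geostrophic balance (pressure-gradient force = Coriolis force):
V_g = (1/(fρ)) |∂P/∂n| = 1.97×10⁻³ / (5.93×10⁻⁵ × 0.955) = 34.7 m/s
Converting: 34.7 m/s × 1.944 = 67.4 knots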